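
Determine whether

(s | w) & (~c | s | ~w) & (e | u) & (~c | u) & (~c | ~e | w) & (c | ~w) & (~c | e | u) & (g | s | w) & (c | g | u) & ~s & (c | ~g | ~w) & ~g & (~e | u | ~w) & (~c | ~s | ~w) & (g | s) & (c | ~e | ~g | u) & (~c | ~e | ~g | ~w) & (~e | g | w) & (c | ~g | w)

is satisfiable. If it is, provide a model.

Case g = True:
  Clause (~g) is falsified — contradiction.
Case g = False:
  (~s) forces s = False.
  Clause (g | s) is falsified — contradiction.
Both cases fail, so the formula is unsatisfiable.

Unsatisfiable — no assignment works.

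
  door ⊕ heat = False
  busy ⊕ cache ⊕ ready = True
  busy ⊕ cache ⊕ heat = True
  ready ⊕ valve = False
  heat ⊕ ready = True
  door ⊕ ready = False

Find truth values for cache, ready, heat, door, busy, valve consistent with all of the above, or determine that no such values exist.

The formula is unsatisfiable.

Adding constraints 2, 3, 5 mod 2: every variable appears an even number of times on the left, so the left side is 0.
But the right sides sum to 1 (mod 2). 0 ≠ 1 — the system is inconsistent.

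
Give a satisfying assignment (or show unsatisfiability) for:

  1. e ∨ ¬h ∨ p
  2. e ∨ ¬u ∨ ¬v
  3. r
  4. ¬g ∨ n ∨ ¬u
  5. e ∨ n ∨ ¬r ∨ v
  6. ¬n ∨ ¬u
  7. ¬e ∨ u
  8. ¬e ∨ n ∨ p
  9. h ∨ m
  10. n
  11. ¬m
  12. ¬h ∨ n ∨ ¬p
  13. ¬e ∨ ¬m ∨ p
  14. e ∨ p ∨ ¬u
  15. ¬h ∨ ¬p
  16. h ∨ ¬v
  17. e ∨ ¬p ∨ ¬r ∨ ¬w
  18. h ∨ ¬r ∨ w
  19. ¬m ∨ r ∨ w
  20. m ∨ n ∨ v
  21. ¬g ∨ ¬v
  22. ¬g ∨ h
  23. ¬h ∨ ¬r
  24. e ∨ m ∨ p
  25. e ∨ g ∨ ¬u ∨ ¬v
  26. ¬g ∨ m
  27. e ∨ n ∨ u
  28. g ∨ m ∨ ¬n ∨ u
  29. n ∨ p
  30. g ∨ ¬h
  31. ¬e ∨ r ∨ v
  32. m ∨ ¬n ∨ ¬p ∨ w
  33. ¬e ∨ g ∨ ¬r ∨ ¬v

No satisfying assignment exists.

Case m = True:
  Clause (¬m) is falsified — contradiction.
Case m = False:
  (r) forces r = True.
  (h ∨ m) forces h = True.
  Clause (¬h ∨ ¬r) is falsified — contradiction.
Both cases fail, so the formula is unsatisfiable.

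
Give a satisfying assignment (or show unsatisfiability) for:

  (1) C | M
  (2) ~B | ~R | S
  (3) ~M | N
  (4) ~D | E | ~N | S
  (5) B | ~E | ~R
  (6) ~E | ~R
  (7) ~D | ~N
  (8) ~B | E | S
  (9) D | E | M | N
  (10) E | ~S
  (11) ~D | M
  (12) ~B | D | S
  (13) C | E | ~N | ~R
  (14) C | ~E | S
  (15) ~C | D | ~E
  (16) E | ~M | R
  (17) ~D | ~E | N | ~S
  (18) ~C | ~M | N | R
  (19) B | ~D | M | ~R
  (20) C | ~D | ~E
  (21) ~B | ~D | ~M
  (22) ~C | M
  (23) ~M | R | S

N=T, M=T, B=F, R=T, S=F, E=F, C=T, D=F

Set N = True.
  then (~D | ~N) forces D = False.
Try M = False:
  (C | M) forces C = True.
  clause (~C | M) is falsified — backtrack.
So M = True.
Set B = False.
Set R = True.
  then (B | ~E | ~R) forces E = False.
  then (E | ~S) forces S = False.
  then (C | E | ~N | ~R) forces C = True.
All clauses satisfied.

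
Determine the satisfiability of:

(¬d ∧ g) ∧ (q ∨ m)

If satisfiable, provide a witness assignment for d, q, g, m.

d: False; q: False; g: True; m: True

  ¬d ∧ g = True
    ¬d = True
  q ∨ m = True
Both conjuncts True, so the formula holds.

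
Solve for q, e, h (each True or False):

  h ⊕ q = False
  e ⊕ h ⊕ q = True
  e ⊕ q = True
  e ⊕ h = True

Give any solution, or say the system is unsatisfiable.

q = False; e = True; h = False

h ⊕ q = F ⊕ F = False ✓
e ⊕ h ⊕ q = T ⊕ F ⊕ F = True ✓
e ⊕ q = T ⊕ F = True ✓
e ⊕ h = T ⊕ F = True ✓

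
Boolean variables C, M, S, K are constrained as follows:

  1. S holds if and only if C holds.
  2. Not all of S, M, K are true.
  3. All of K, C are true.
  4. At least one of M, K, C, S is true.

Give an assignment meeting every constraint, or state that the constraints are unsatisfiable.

C=T, M=F, S=T, K=T

  (1) S=T, C=T — same ✓
  (2) {S, M, K}: 2/3 true — not all ✓
  (3) {K, C}: all 2 true ✓
  (4) {M, K, C, S}: 3 true — at least one ✓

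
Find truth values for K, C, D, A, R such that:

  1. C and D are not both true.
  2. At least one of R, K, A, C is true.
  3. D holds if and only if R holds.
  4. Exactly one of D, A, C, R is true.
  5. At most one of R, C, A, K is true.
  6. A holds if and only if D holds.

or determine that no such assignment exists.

K: False; C: True; D: False; A: False; R: False

  (1) C=T, D=F — not both ✓
  (2) {R, K, A, C}: 1 true — at least one ✓
  (3) D=F, R=F — same ✓
  (4) {D, A, C, R}: 1 true — exactly one ✓
  (5) {R, C, A, K}: 1 true — at most one ✓
  (6) A=F, D=F — same ✓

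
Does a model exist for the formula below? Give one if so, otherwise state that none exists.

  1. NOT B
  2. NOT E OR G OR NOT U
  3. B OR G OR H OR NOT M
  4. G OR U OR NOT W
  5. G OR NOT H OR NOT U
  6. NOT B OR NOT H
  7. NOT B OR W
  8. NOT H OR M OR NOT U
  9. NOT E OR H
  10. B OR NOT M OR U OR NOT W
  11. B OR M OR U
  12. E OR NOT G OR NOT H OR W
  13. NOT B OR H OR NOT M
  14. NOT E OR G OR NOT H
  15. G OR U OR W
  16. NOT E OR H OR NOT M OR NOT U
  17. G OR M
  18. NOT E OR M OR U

G: True, B: False, W: False, H: False, E: False, M: True, U: False

Unit clause (NOT B) forces B = False.
Try G = False:
  (G OR M) forces M = True.
  (B OR G OR H OR NOT M) forces H = True.
  (G OR NOT H OR NOT U) forces U = False.
  (G OR U OR NOT W) forces W = False.
  clause (G OR U OR W) is falsified — backtrack.
So G = True.
Set W = False.
Set H = False.
  then (NOT E OR H) forces E = False.
Set M = True.
Set U = False.
All clauses satisfied.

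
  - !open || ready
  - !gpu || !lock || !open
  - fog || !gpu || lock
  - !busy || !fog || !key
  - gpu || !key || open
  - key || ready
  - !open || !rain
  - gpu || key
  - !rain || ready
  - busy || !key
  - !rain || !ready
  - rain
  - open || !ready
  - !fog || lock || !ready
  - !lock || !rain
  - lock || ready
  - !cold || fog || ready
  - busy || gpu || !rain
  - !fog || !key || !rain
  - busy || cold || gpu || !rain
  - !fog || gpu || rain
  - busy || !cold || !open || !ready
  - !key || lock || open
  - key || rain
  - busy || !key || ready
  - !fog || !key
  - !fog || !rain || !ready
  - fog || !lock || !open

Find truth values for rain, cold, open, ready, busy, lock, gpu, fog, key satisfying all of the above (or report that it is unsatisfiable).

Case rain = True:
  (!open || !rain) forces open = False.
  (!rain || ready) forces ready = True.
  Clause (!rain || !ready) is falsified — contradiction.
Case rain = False:
  Clause (rain) is falsified — contradiction.
Both cases fail, so the formula is unsatisfiable.

Unsatisfiable — no assignment works.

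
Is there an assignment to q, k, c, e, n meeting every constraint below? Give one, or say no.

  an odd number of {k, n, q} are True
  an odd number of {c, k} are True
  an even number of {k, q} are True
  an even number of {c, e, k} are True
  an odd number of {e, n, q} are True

q = True, k = True, c = False, e = True, n = True

{k, n, q}: 3 true → odd ✓
{c, k}: 1 true → odd ✓
{k, q}: 2 true → even ✓
{c, e, k}: 2 true → even ✓
{e, n, q}: 3 true → odd ✓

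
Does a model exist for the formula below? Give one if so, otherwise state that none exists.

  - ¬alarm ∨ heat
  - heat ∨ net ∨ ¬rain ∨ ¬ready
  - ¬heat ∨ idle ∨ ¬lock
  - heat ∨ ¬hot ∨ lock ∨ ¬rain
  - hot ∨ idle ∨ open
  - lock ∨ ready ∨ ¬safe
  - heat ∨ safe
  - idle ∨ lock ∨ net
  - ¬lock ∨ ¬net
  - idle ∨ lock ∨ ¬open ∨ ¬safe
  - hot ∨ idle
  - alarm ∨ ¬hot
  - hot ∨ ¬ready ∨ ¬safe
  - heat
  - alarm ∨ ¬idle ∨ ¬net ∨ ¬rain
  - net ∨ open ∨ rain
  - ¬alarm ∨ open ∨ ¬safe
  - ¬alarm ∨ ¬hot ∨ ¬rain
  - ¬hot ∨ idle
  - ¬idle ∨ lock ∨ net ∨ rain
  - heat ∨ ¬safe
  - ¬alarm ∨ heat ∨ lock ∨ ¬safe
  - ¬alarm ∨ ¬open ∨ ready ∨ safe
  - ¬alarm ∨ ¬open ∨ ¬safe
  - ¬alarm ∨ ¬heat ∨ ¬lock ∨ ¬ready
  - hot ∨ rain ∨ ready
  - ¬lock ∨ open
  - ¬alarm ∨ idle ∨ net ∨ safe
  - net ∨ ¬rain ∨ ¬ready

lock=T; open=T; ready=T; rain=F; net=F; hot=F; safe=F; heat=T; idle=T; alarm=F

Unit clause (heat) forces heat = True.
Set lock = True.
  then (¬heat ∨ idle ∨ ¬lock) forces idle = True.
  then (¬lock ∨ ¬net) forces net = False.
  then (¬lock ∨ open) forces open = True.
Set ready = True.
  then (¬alarm ∨ ¬heat ∨ ¬lock ∨ ¬ready) forces alarm = False.
  then (net ∨ ¬rain ∨ ¬ready) forces rain = False.
  then (alarm ∨ ¬hot) forces hot = False.
  then (hot ∨ ¬ready ∨ ¬safe) forces safe = False.
All clauses satisfied.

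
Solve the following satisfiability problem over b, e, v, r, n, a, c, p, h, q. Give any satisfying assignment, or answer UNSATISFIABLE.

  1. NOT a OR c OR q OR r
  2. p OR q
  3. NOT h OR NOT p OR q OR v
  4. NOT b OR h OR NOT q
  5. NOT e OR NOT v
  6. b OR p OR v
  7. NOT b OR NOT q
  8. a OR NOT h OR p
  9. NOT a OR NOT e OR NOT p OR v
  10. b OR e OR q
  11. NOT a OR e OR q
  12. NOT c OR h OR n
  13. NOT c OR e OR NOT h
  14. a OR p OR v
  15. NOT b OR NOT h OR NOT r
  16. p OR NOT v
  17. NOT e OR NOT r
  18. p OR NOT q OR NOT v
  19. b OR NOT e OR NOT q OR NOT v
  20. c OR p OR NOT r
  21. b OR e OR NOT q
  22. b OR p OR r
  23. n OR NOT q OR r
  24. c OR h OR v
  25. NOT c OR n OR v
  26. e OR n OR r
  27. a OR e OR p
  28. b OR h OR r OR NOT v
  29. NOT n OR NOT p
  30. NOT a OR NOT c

Set b = True.
  then (NOT b OR NOT q) forces q = False.
  then (p OR q) forces p = True.
  then (NOT n OR NOT p) forces n = False.
Try e = True:
  (NOT e OR NOT v) forces v = False.
  (NOT h OR NOT p OR q OR v) forces h = False.
  (NOT a OR NOT e OR NOT p OR v) forces a = False.
  (NOT c OR h OR n) forces c = False.
  clause (c OR h OR v) is falsified — backtrack.
So e = False.
  then (NOT a OR e OR q) forces a = False.
  then (e OR n OR r) forces r = True.
  then (NOT b OR NOT h OR NOT r) forces h = False.
  then (NOT c OR h OR n) forces c = False.
  then (c OR h OR v) forces v = True.
All clauses satisfied.

b = True, e = False, v = True, r = True, n = False, a = False, c = False, p = True, h = False, q = False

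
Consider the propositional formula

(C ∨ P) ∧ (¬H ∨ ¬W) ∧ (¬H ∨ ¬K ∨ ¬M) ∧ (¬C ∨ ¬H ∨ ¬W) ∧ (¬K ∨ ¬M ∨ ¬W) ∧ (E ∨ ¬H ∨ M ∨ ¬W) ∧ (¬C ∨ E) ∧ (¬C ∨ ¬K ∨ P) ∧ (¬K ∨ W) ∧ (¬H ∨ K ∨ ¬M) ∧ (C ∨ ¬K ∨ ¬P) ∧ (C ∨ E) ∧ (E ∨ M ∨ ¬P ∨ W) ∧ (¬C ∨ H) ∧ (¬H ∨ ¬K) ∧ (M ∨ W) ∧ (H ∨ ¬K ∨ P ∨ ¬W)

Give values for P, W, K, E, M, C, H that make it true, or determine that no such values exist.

P: True, W: False, K: False, E: True, M: True, C: False, H: False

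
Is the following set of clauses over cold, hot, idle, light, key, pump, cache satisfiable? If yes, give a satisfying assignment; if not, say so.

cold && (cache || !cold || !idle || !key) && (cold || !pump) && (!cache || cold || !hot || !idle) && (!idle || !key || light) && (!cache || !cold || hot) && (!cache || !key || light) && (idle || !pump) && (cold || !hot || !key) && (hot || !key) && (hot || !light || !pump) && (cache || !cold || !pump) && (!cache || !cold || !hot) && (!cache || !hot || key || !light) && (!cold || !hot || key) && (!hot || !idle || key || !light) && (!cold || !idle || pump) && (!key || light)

Unit clause (cold) forces cold = True.
Set hot = False.
  then (!cache || !cold || hot) forces cache = False.
  then (hot || !key) forces key = False.
  then (cache || !cold || !pump) forces pump = False.
  then (!cold || !idle || pump) forces idle = False.
Set light = False.
All clauses satisfied.

cold = True, hot = False, idle = False, light = False, key = False, pump = False, cache = False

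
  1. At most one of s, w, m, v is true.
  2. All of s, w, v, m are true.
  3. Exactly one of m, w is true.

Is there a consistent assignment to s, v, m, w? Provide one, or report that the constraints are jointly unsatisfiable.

Unsatisfiable — no assignment works.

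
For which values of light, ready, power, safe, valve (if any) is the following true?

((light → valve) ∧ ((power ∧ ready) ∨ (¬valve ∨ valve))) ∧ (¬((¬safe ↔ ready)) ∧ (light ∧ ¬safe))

light: True, ready: False, power: False, safe: False, valve: True

  (light → valve) ∧ ((power ∧ ready) ∨ (¬valve ∨ valve)) = True
    light → valve = True
    (power ∧ ready) ∨ (¬valve ∨ valve) = True
      power ∧ ready = False
      ¬valve ∨ valve = True
        ¬valve = False
  ¬((¬safe ↔ ready)) ∧ (light ∧ ¬safe) = True
    ¬((¬safe ↔ ready)) = True
      ¬safe ↔ ready = False
        ¬safe = True
    light ∧ ¬safe = True
      ¬safe = True
Both conjuncts True, so the formula holds.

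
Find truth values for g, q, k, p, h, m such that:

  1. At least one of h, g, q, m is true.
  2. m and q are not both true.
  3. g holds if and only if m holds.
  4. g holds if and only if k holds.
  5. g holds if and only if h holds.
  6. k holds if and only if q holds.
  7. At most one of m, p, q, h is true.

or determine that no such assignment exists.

Case h = True:
  (5) with h=T forces g = True.
  (3) with g=T forces m = True.
  Constraint (7) is violated (m=T, h=T) — contradiction.
Case h = False:
  (5) with h=F forces g = False.
  (3) with g=F forces m = False.
  (1) with h=F, g=F, m=F forces q = True.
  (4) with g=F forces k = False.
  Constraint (6) is violated (k=F, q=T) — contradiction.
Both cases fail — unsatisfiable.

No satisfying assignment exists.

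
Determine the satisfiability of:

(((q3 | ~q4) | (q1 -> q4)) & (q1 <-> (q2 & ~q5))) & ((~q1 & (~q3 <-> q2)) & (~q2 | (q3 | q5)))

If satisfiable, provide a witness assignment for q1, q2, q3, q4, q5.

q1: False, q2: False, q3: True, q4: False, q5: True

  ((q3 | ~q4) | (q1 -> q4)) & (q1 <-> (q2 & ~q5)) = True
    (q3 | ~q4) | (q1 -> q4) = True
      q3 | ~q4 = True
        ~q4 = True
      q1 -> q4 = True
    q1 <-> (q2 & ~q5) = True
      q2 & ~q5 = False
        ~q5 = False
  (~q1 & (~q3 <-> q2)) & (~q2 | (q3 | q5)) = True
    ~q1 & (~q3 <-> q2) = True
      ~q1 = True
      ~q3 <-> q2 = True
        ~q3 = False
    ~q2 | (q3 | q5) = True
      ~q2 = True
      q3 | q5 = True
Both conjuncts True, so the formula holds.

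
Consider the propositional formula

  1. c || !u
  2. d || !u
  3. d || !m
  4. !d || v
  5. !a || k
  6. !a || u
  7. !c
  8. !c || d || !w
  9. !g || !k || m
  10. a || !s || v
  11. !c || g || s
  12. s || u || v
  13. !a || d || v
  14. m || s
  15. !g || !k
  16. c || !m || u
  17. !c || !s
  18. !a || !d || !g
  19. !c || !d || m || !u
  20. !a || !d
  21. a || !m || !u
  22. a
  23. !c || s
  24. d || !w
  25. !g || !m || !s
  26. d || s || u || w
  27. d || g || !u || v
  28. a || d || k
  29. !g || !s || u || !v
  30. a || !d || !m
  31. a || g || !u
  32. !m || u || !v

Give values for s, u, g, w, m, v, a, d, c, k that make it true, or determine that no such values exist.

Case u = True:
  (c || !u) forces c = True.
  Clause (!c) is falsified — contradiction.
Case u = False:
  (!a || u) forces a = False.
  Clause (a) is falsified — contradiction.
Both cases fail, so the formula is unsatisfiable.

Unsatisfiable — no assignment works.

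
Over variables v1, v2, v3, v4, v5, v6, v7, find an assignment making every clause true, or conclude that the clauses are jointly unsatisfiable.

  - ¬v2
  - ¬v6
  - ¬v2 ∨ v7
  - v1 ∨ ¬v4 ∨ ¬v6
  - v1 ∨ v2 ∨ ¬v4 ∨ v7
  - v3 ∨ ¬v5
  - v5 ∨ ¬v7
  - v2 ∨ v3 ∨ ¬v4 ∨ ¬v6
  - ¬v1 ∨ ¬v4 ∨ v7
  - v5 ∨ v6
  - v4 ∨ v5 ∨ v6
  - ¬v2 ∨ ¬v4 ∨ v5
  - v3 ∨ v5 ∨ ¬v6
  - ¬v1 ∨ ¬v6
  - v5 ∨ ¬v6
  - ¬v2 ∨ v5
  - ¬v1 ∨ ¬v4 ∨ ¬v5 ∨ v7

v1 = False; v2 = False; v3 = True; v4 = True; v5 = True; v6 = False; v7 = True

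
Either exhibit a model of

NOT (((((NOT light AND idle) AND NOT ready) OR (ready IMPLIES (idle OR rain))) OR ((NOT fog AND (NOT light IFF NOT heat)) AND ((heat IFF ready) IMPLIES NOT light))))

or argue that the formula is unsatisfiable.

rain = False, fog = False, light = True, heat = True, ready = True, idle = False

  NOT (((((NOT light AND idle) AND NOT ready) OR (ready IMPLIES (idle OR rain))) OR ((NOT fog AND (NOT light IFF NOT heat)) AND ((heat IFF ready) IMPLIES NOT light)))) = True
    (((NOT light AND idle) AND NOT ready) OR (ready IMPLIES (idle OR rain))) OR ((NOT fog AND (NOT light IFF NOT heat)) AND ((heat IFF ready) IMPLIES NOT light)) = False
      ((NOT light AND idle) AND NOT ready) OR (ready IMPLIES (idle OR rain)) = False
        (NOT light AND idle) AND NOT ready = False
          NOT light AND idle = False
            NOT light = False
          NOT ready = False
        ready IMPLIES (idle OR rain) = False
          idle OR rain = False
      (NOT fog AND (NOT light IFF NOT heat)) AND ((heat IFF ready) IMPLIES NOT light) = False
        NOT fog AND (NOT light IFF NOT heat) = True
          NOT fog = True
          NOT light IFF NOT heat = True
            NOT light = False
            NOT heat = False
        (heat IFF ready) IMPLIES NOT light = False
          heat IFF ready = True
          NOT light = False
The formula evaluates to True.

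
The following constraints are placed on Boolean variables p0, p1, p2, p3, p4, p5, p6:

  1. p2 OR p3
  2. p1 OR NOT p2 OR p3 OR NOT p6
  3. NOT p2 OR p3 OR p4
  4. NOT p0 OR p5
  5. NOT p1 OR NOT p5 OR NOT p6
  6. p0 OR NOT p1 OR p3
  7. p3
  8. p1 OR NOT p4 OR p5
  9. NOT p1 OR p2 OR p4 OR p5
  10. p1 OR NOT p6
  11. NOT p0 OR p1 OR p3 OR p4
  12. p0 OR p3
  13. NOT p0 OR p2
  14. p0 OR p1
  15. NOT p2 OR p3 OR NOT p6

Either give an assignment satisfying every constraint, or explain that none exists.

p0: True, p1: True, p2: True, p3: True, p4: True, p5: True, p6: False

Unit clause (p3) forces p3 = True.
Set p0 = True.
  then (NOT p0 OR p5) forces p5 = True.
  then (NOT p0 OR p2) forces p2 = True.
Set p1 = True.
  then (NOT p1 OR NOT p5 OR NOT p6) forces p6 = False.
Set p4 = True.
All clauses satisfied.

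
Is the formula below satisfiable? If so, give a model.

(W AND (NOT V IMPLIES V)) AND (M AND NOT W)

Case W = True: the conjunct NOT W is False.
Case W = False: the conjunct W is False.
Both cases fail — unsatisfiable.

The formula is unsatisfiable.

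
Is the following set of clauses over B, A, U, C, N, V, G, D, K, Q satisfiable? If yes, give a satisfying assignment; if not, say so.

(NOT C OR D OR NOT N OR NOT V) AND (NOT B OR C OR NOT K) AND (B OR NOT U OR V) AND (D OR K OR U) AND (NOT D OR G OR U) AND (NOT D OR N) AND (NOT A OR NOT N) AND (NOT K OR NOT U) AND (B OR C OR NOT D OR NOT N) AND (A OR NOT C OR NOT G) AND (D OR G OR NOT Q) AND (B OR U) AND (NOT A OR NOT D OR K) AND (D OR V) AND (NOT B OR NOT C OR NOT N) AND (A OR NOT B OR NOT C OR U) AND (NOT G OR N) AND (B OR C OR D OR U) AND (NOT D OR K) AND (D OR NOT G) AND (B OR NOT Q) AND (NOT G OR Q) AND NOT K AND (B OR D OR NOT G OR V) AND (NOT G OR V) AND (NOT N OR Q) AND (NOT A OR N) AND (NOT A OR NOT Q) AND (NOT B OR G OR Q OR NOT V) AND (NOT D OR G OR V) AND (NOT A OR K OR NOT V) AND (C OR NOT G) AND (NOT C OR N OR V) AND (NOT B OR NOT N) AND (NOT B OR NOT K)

B = False, A = False, U = True, C = True, N = False, V = True, G = False, D = False, K = False, Q = False

Unit clause (NOT K) forces K = False.
In (NOT D OR K) only NOT D is left, so D = False.
In (D OR NOT G) only NOT G is left, so G = False.
In (D OR K OR U) only U is left, so U = True.
In (D OR G OR NOT Q) only NOT Q is left, so Q = False.
In (D OR V) only V is left, so V = True.
In (NOT N OR Q) only NOT N is left, so N = False.
In (NOT A OR N) only NOT A is left, so A = False.
In (NOT B OR G OR Q OR NOT V) only NOT B is left, so B = False.
Set C = True.
All clauses satisfied.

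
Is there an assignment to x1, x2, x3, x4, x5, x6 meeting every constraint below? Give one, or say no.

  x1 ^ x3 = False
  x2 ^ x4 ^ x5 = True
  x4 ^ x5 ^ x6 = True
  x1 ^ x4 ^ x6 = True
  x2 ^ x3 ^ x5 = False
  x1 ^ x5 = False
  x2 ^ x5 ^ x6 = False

x1 = False, x2 = False, x3 = False, x4 = True, x5 = False, x6 = False

x1 ^ x3 = F ^ F = False ✓
x2 ^ x4 ^ x5 = F ^ T ^ F = True ✓
x4 ^ x5 ^ x6 = T ^ F ^ F = True ✓
x1 ^ x4 ^ x6 = F ^ T ^ F = True ✓
x2 ^ x3 ^ x5 = F ^ F ^ F = False ✓
x1 ^ x5 = F ^ F = False ✓
x2 ^ x5 ^ x6 = F ^ F ^ F = False ✓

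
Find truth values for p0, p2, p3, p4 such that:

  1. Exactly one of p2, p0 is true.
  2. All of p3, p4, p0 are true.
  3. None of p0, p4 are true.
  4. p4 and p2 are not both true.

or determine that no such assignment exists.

The formula is unsatisfiable.

Case p0 = True:
  Constraint (3) is violated (p0=T) — contradiction.
Case p0 = False:
  Constraint (2) is violated (p0=F) — contradiction.
Both cases fail — unsatisfiable.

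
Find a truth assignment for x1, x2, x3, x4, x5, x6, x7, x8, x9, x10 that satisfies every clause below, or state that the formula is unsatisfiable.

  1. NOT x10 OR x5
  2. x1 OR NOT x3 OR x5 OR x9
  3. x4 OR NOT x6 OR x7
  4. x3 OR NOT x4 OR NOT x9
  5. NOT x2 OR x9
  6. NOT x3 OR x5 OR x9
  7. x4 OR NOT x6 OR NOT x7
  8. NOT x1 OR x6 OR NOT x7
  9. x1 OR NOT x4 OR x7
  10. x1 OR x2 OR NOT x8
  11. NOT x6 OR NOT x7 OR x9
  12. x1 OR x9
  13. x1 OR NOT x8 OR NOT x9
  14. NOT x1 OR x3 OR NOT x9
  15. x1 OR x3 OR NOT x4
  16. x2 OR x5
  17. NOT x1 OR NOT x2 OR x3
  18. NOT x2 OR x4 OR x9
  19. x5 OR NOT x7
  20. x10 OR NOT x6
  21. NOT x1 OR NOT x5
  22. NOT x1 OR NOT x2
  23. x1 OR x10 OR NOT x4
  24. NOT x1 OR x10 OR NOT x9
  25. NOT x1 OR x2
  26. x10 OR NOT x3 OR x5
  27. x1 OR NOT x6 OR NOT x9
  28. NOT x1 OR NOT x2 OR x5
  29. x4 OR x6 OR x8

x1 = False; x2 = False; x3 = True; x4 = True; x5 = True; x6 = False; x7 = True; x8 = False; x9 = True; x10 = True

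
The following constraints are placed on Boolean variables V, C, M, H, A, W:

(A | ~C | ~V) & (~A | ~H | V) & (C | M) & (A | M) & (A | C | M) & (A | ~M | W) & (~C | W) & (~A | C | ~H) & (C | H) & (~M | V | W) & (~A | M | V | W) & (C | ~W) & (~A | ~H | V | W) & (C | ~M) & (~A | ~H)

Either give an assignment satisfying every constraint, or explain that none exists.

Set V = True.
Try C = False:
  (C | M) forces M = True.
  clause (C | ~M) is falsified — backtrack.
So C = True.
  then (A | ~C | ~V) forces A = True.
  then (~C | W) forces W = True.
  then (~A | ~H) forces H = False.
Set M = True.
All clauses satisfied.

V = True, C = True, M = True, H = False, A = True, W = True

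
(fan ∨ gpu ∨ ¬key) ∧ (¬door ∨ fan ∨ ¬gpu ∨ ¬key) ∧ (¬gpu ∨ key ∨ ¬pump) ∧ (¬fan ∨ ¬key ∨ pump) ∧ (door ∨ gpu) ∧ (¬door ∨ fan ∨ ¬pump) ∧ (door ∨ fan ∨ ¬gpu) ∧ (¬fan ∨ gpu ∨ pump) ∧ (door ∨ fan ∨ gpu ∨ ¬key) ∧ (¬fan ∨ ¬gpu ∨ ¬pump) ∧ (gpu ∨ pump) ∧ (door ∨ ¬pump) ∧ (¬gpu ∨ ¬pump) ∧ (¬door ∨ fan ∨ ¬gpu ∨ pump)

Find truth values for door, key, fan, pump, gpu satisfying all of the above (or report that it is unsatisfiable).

door: True, key: False, fan: True, pump: True, gpu: False

Set door = True.
Set key = False.
Try fan = False:
  (¬door ∨ fan ∨ ¬pump) forces pump = False.
  (gpu ∨ pump) forces gpu = True.
  clause (¬door ∨ fan ∨ ¬gpu ∨ pump) is falsified — backtrack.
So fan = True.
Set pump = True.
  then (¬gpu ∨ key ∨ ¬pump) forces gpu = False.
All clauses satisfied.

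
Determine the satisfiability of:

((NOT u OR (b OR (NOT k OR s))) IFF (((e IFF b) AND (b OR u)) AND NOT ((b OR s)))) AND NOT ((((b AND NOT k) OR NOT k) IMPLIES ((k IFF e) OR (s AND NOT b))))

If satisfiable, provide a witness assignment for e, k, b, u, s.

Case k = True: the conjunct NOT ((((b AND NOT k) OR NOT k) IMPLIES ((k IFF e) OR (s AND NOT b)))) becomes NOT ((False IMPLIES (e OR (s AND NOT b)))) = False.
Case k = False: the formula simplifies to (((e IFF b) AND (b OR u)) AND NOT ((b OR s))) AND NOT ((NOT e OR (s AND NOT b))).
  b = True: the conjunct NOT ((b OR s)) becomes NOT ((True OR s)) = False.
  b = False: simplifies to ((NOT e AND u) AND NOT s) AND NOT ((NOT e OR s)).
    e = True: the conjunct NOT e is False.
    e = False: the conjunct NOT ((NOT e OR s)) becomes NOT ((True OR s)) = False.
Both cases fail — unsatisfiable.

No satisfying assignment exists.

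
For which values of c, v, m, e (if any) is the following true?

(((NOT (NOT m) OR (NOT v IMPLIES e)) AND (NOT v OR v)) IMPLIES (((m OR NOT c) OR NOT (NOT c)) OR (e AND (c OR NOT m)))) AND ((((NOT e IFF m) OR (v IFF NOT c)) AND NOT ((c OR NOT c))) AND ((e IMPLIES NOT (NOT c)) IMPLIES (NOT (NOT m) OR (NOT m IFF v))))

The conjunct NOT ((c OR NOT c)) is unsatisfiable on its own:
  c=F: evaluates to False.
  c=T: evaluates to False.
So the whole conjunction is unsatisfiable.

Unsatisfiable — no assignment works.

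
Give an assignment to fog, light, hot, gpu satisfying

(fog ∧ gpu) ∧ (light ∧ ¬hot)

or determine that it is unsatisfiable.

fog: True; light: True; hot: False; gpu: True

  fog ∧ gpu = True
  light ∧ ¬hot = True
    ¬hot = True
Both conjuncts True, so the formula holds.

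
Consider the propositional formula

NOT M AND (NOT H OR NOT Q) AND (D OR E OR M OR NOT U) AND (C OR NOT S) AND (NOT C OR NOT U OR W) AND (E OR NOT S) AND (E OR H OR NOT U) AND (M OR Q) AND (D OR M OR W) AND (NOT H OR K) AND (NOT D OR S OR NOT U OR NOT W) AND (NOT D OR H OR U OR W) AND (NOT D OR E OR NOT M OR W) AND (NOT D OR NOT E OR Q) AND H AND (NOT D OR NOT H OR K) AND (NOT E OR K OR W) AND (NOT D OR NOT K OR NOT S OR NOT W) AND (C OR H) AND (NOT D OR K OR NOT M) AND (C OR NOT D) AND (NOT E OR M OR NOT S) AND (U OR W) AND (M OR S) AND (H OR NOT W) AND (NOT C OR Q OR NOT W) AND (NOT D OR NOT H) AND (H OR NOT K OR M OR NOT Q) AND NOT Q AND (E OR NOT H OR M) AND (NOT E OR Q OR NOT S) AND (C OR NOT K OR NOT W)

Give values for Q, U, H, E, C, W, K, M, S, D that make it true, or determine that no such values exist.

Unsatisfiable

Case Q = True:
  Clause (NOT Q) is falsified — contradiction.
Case Q = False:
  (NOT M) forces M = False.
  Clause (M OR Q) is falsified — contradiction.
Both cases fail, so the formula is unsatisfiable.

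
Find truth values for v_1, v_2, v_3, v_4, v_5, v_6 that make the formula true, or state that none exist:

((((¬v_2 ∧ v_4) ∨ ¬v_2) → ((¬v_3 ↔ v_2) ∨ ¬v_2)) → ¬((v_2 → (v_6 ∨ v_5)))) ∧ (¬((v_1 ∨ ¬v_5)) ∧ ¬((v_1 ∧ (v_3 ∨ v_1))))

Case v_2 = True: the formula simplifies to ¬((v_6 ∨ v_5)) ∧ (¬((v_1 ∨ ¬v_5)) ∧ ¬((v_1 ∧ (v_3 ∨ v_1)))).
  v_5 = True: the conjunct ¬((v_6 ∨ v_5)) becomes ¬((v_6 ∨ True)) = False.
  v_5 = False: the conjunct ¬((v_1 ∨ ¬v_5)) becomes ¬((v_1 ∨ True)) = False.
Case v_2 = False: the conjunct (((¬v_2 ∧ v_4) ∨ ¬v_2) → ((¬v_3 ↔ v_2) ∨ ¬v_2)) → ¬((v_2 → (v_6 ∨ v_5))) becomes (True → True) → ¬True = False.
Both cases fail — unsatisfiable.

The formula is unsatisfiable.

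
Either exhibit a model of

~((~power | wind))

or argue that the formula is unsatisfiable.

power = True, wind = False

  ~((~power | wind)) = True
    ~power | wind = False
      ~power = False
The formula evaluates to True.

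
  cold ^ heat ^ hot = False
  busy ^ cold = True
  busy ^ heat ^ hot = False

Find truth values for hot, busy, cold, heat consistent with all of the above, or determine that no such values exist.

Unsatisfiable

Adding constraints 1, 2, 3 mod 2: every variable appears an even number of times on the left, so the left side is 0.
But the right sides sum to 1 (mod 2). 0 ≠ 1 — the system is inconsistent.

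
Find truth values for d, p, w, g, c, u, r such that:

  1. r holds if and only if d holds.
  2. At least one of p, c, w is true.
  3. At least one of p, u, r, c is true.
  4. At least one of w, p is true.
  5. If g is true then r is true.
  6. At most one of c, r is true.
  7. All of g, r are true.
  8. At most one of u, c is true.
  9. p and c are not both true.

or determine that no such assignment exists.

d: True; p: False; w: True; g: True; c: False; u: True; r: True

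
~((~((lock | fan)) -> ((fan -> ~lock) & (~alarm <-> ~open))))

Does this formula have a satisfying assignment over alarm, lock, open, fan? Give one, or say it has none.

alarm=T, lock=F, open=F, fan=F

  ~((~((lock | fan)) -> ((fan -> ~lock) & (~alarm <-> ~open)))) = True
    ~((lock | fan)) -> ((fan -> ~lock) & (~alarm <-> ~open)) = False
      ~((lock | fan)) = True
        lock | fan = False
      (fan -> ~lock) & (~alarm <-> ~open) = False
        fan -> ~lock = True
          ~lock = True
        ~alarm <-> ~open = False
          ~alarm = False
          ~open = True
The formula evaluates to True.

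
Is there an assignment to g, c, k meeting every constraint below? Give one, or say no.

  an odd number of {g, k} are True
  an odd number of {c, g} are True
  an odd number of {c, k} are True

Adding constraints 1, 2, 3 mod 2: every variable appears an even number of times on the left, so the left side is 0.
But the right sides sum to 1 (mod 2). 0 ≠ 1 — the system is inconsistent.

Unsatisfiable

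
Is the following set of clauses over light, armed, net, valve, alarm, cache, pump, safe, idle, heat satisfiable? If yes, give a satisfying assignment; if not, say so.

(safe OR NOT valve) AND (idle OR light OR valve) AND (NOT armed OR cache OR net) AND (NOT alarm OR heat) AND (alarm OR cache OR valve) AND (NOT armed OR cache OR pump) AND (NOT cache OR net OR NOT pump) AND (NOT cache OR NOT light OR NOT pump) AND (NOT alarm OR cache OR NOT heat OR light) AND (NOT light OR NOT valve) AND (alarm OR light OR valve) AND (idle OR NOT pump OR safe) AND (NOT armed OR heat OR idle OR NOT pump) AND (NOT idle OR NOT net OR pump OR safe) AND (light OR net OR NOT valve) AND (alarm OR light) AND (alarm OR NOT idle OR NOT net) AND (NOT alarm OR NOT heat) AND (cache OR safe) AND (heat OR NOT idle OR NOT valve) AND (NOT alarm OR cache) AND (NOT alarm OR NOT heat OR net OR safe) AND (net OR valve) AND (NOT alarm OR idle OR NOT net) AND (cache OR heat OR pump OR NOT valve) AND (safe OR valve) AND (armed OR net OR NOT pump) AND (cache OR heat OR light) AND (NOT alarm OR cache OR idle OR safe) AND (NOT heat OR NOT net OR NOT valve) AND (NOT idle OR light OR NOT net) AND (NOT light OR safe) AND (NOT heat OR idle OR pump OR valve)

light = True, armed = False, net = True, valve = False, alarm = False, cache = True, pump = False, safe = True, idle = False, heat = False

Try light = False:
  (alarm OR light) forces alarm = True.
  (NOT alarm OR heat) forces heat = True.
  clause (NOT alarm OR NOT heat) is falsified — backtrack.
So light = True.
  then (NOT light OR NOT valve) forces valve = False.
  then (net OR valve) forces net = True.
  then (safe OR valve) forces safe = True.
Set armed = False.
Try alarm = True:
  (NOT alarm OR heat) forces heat = True.
  clause (NOT alarm OR NOT heat) is falsified — backtrack.
So alarm = False.
  then (alarm OR cache OR valve) forces cache = True.
  then (NOT cache OR NOT light OR NOT pump) forces pump = False.
  then (alarm OR NOT idle OR NOT net) forces idle = False.
  then (NOT heat OR idle OR pump OR valve) forces heat = False.
All clauses satisfied.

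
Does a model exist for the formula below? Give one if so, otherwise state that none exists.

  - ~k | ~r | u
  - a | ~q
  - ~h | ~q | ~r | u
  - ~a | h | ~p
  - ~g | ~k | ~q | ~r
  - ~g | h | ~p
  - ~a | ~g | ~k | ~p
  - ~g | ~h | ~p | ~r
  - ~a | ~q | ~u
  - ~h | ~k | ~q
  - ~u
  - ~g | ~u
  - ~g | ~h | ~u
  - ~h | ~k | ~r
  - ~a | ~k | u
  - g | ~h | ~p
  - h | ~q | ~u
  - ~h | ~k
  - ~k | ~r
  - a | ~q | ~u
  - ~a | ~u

g: False, u: False, k: False, r: False, a: False, h: True, p: False, q: False

Unit clause (~u) forces u = False.
Set g = False.
Set k = False.
Set r = False.
Set a = False.
  then (a | ~q) forces q = False.
Set h = True.
  then (g | ~h | ~p) forces p = False.
All clauses satisfied.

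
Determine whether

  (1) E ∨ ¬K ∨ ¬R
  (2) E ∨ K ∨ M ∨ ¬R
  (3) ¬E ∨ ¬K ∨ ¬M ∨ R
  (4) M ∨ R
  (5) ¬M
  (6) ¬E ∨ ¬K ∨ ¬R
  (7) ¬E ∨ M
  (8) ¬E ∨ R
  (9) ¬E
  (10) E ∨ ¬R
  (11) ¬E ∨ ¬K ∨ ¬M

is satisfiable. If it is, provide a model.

No satisfying assignment exists.

Case E = True:
  Clause (¬E) is falsified — contradiction.
Case E = False:
  (¬M) forces M = False.
  (M ∨ R) forces R = True.
  Clause (E ∨ ¬R) is falsified — contradiction.
Both cases fail, so the formula is unsatisfiable.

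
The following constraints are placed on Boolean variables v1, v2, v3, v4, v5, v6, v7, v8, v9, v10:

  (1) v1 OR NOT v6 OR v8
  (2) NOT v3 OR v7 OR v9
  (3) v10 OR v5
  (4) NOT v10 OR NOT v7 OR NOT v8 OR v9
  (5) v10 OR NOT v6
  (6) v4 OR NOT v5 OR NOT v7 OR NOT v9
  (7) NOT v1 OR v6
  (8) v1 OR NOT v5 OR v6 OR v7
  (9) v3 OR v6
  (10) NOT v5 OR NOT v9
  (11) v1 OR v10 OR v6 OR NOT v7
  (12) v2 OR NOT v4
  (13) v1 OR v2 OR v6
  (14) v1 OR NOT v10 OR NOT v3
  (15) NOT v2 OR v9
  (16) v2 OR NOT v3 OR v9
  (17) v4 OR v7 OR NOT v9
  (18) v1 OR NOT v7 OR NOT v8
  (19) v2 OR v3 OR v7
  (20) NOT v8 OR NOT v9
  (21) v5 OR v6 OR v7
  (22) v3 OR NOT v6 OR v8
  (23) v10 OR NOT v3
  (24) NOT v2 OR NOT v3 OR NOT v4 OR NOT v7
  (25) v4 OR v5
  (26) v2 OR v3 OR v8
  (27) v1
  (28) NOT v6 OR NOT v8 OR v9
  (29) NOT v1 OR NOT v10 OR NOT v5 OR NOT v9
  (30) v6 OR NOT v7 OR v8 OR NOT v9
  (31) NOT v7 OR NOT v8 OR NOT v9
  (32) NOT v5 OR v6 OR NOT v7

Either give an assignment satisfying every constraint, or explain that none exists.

v1 = True; v2 = True; v3 = True; v4 = True; v5 = False; v6 = True; v7 = False; v8 = False; v9 = True; v10 = True

Unit clause (v1) forces v1 = True.
In (NOT v1 OR v6) only v6 is left, so v6 = True.
In (v10 OR NOT v6) only v10 is left, so v10 = True.
Set v2 = True.
  then (NOT v2 OR v9) forces v9 = True.
  then (NOT v8 OR NOT v9) forces v8 = False.
  then (v3 OR NOT v6 OR v8) forces v3 = True.
  then (NOT v1 OR NOT v10 OR NOT v5 OR NOT v9) forces v5 = False.
  then (v4 OR v5) forces v4 = True.
  then (NOT v2 OR NOT v3 OR NOT v4 OR NOT v7) forces v7 = False.
All clauses satisfied.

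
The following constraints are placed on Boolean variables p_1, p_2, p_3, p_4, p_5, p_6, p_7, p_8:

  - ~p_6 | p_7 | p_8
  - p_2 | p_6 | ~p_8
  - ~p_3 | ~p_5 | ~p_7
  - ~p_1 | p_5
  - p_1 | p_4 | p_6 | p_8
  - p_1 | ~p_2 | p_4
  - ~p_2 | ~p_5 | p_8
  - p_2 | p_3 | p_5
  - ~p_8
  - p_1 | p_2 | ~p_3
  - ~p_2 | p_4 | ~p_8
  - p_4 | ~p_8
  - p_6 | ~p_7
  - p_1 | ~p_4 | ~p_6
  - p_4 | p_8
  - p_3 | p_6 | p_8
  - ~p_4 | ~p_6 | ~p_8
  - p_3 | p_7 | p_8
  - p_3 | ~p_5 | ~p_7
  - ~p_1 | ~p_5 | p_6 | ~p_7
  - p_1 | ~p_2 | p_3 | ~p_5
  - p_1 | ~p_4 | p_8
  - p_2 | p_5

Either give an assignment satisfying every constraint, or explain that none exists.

Unit clause (~p_8) forces p_8 = False.
In (p_4 | p_8) only p_4 is left, so p_4 = True.
In (p_1 | ~p_4 | p_8) only p_1 is left, so p_1 = True.
In (~p_1 | p_5) only p_5 is left, so p_5 = True.
In (~p_2 | ~p_5 | p_8) only ~p_2 is left, so p_2 = False.
Try p_3 = False:
  (p_3 | p_6 | p_8) forces p_6 = True.
  (~p_6 | p_7 | p_8) forces p_7 = True.
  clause (p_3 | ~p_5 | ~p_7) is falsified — backtrack.
So p_3 = True.
  then (~p_3 | ~p_5 | ~p_7) forces p_7 = False.
  then (~p_6 | p_7 | p_8) forces p_6 = False.
All clauses satisfied.

p_1 = True, p_2 = False, p_3 = True, p_4 = True, p_5 = True, p_6 = False, p_7 = False, p_8 = False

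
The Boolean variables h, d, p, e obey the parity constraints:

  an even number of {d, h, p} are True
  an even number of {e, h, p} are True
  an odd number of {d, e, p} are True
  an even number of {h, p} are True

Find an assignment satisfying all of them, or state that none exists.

h = True, d = False, p = True, e = False

{d, h, p}: 2 true → even ✓
{e, h, p}: 2 true → even ✓
{d, e, p}: 1 true → odd ✓
{h, p}: 2 true → even ✓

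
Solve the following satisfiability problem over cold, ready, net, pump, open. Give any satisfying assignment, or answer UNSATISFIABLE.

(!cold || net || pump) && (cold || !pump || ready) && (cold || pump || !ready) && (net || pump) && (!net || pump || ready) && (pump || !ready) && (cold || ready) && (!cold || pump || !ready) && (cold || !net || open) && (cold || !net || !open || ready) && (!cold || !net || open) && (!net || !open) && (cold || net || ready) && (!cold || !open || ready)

cold=T; ready=T; net=F; pump=T; open=F

Set cold = True.
Set ready = True.
  then (pump || !ready) forces pump = True.
Try net = True:
  (!cold || !net || open) forces open = True.
  clause (!net || !open) is falsified — backtrack.
So net = False.
Set open = False.
All clauses satisfied.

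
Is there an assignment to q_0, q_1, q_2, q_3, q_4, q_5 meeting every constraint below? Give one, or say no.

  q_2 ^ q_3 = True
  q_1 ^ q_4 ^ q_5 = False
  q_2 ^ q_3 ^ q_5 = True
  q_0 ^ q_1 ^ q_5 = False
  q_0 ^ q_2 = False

q_0 = True, q_1 = True, q_2 = True, q_3 = False, q_4 = True, q_5 = False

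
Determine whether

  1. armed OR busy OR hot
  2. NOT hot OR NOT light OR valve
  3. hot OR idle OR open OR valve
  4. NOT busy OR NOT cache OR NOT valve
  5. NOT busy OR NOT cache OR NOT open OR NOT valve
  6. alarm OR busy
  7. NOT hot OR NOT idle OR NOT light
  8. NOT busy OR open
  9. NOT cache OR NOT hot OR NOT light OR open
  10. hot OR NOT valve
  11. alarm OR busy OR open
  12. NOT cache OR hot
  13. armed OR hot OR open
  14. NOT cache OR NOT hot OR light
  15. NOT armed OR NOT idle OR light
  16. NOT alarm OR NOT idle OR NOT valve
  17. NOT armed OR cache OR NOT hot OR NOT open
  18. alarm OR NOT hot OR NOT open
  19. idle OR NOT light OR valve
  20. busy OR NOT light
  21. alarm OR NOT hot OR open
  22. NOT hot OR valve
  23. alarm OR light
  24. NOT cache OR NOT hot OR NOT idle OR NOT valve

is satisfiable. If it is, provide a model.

Set armed = False.
Set idle = False.
Set valve = True.
  then (hot OR NOT valve) forces hot = True.
Set light = False.
  then (NOT cache OR NOT hot OR light) forces cache = False.
  then (alarm OR light) forces alarm = True.
Set open = False.
  then (NOT busy OR open) forces busy = False.
All clauses satisfied.

armed = False, idle = False, valve = True, light = False, hot = True, cache = False, open = False, busy = False, alarm = True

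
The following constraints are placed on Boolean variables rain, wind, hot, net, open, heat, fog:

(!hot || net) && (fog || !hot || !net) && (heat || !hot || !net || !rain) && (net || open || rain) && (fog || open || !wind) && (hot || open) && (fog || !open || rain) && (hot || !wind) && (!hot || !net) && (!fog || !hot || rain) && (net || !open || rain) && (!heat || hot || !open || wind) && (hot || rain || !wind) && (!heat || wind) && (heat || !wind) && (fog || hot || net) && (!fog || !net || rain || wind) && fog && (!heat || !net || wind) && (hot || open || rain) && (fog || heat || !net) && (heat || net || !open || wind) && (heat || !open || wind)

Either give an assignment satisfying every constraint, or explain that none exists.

Case hot = True:
  (!hot || net) forces net = True.
  Clause (!hot || !net) is falsified — contradiction.
Case hot = False:
  (hot || open) forces open = True.
  (hot || !wind) forces wind = False.
  (!heat || hot || !open || wind) forces heat = False.
  Clause (heat || !open || wind) is falsified — contradiction.
Both cases fail, so the formula is unsatisfiable.

No satisfying assignment exists.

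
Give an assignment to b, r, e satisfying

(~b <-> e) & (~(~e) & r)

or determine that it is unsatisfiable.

b = False, r = True, e = True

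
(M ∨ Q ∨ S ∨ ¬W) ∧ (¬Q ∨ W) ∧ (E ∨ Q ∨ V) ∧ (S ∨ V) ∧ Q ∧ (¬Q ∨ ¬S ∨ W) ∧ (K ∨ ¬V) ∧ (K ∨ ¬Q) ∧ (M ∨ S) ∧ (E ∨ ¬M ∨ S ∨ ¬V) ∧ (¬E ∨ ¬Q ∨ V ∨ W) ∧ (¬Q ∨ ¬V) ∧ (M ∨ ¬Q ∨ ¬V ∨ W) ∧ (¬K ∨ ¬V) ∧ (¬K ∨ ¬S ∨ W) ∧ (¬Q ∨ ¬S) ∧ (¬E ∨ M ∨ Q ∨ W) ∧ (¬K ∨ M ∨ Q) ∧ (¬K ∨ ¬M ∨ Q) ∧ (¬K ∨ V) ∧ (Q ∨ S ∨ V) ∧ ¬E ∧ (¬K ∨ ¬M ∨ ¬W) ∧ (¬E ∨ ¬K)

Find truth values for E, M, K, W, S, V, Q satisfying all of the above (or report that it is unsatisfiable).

Case S = True:
  (Q) forces Q = True.
  Clause (¬Q ∨ ¬S) is falsified — contradiction.
Case S = False:
  (S ∨ V) forces V = True.
  (Q) forces Q = True.
  Clause (¬Q ∨ ¬V) is falsified — contradiction.
Both cases fail, so the formula is unsatisfiable.

The formula is unsatisfiable.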